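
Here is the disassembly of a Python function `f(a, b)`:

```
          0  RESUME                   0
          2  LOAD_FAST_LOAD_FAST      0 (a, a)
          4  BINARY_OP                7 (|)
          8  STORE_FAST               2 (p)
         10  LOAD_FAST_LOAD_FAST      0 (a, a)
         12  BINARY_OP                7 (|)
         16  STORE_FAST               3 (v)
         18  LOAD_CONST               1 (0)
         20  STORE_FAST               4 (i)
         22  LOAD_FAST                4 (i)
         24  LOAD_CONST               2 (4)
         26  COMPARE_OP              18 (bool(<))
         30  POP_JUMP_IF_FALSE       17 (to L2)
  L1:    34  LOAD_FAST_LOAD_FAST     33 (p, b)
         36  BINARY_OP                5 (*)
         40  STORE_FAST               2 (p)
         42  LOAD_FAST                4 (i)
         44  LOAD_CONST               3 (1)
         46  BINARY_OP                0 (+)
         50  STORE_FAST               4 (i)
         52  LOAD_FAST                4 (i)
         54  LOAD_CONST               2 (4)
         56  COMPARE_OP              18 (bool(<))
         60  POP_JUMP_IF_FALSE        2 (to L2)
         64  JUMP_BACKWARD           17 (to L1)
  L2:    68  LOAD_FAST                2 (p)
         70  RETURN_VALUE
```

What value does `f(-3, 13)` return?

-85683

LOAD_FAST_LOAD_FAST a,a → push -3,-3. Stack: [-3, -3]
BINARY_OP | → -3 | -3 = -3. Stack: [-3]
STORE_FAST p → p=-3. Stack: []
LOAD_FAST_LOAD_FAST a,a → push -3,-3. Stack: [-3, -3]
BINARY_OP | → -3 | -3 = -3. Stack: [-3]
STORE_FAST v → v=-3. Stack: []
LOAD_CONST → push 0. Stack: [0]
STORE_FAST i → i=0. Stack: []
LOAD_FAST i → push 0. Stack: [0]
LOAD_CONST → push 4. Stack: [0, 4]
COMPARE_OP bool(<) → 0 vs 4 = True. Stack: [True]
POP_JUMP_IF_FALSE → pop True; no jump. Stack: []
LOAD_FAST_LOAD_FAST p,b → push -3,13. Stack: [-3, 13]
BINARY_OP * → -3 * 13 = -39. Stack: [-39]
STORE_FAST p → p=-39. Stack: []
LOAD_FAST i → push 0. Stack: [0]
LOAD_CONST → push 1. Stack: [0, 1]
BINARY_OP + → 0 + 1 = 1. Stack: [1]
STORE_FAST i → i=1. Stack: []
LOAD_FAST i → push 1. Stack: [1]
LOAD_CONST → push 4. Stack: [1, 4]
COMPARE_OP bool(<) → 1 vs 4 = True. Stack: [True]
POP_JUMP_IF_FALSE → pop True; no jump. Stack: []
LOAD_FAST_LOAD_FAST p,b → push -39,13. Stack: [-39, 13]
BINARY_OP * → -39 * 13 = -507. Stack: [-507]
STORE_FAST p → p=-507. Stack: []
LOAD_FAST i → push 1. Stack: [1]
LOAD_CONST → push 1. Stack: [1, 1]
BINARY_OP + → 1 + 1 = 2. Stack: [2]
STORE_FAST i → i=2. Stack: []
LOAD_FAST i → push 2. Stack: [2]
LOAD_CONST → push 4. Stack: [2, 4]
COMPARE_OP bool(<) → 2 vs 4 = True. Stack: [True]
POP_JUMP_IF_FALSE → pop True; no jump. Stack: []
LOAD_FAST_LOAD_FAST p,b → push -507,13. Stack: [-507, 13]
BINARY_OP * → -507 * 13 = -6591. Stack: [-6591]
STORE_FAST p → p=-6591. Stack: []
LOAD_FAST i → push 2. Stack: [2]
LOAD_CONST → push 1. Stack: [2, 1]
BINARY_OP + → 2 + 1 = 3. Stack: [3]
STORE_FAST i → i=3. Stack: []
LOAD_FAST i → push 3. Stack: [3]
LOAD_CONST → push 4. Stack: [3, 4]
COMPARE_OP bool(<) → 3 vs 4 = True. Stack: [True]
POP_JUMP_IF_FALSE → pop True; no jump. Stack: []
LOAD_FAST_LOAD_FAST p,b → push -6591,13. Stack: [-6591, 13]
BINARY_OP * → -6591 * 13 = -85683. Stack: [-85683]
STORE_FAST p → p=-85683. Stack: []
LOAD_FAST i → push 3. Stack: [3]
LOAD_CONST → push 1. Stack: [3, 1]
BINARY_OP + → 3 + 1 = 4. Stack: [4]
STORE_FAST i → i=4. Stack: []
LOAD_FAST i → push 4. Stack: [4]
LOAD_CONST → push 4. Stack: [4, 4]
COMPARE_OP bool(<) → 4 vs 4 = False. Stack: [False]
POP_JUMP_IF_FALSE → pop False; jump. Stack: []
LOAD_FAST p → push -85683. Stack: [-85683]
RETURN_VALUE → return -85683.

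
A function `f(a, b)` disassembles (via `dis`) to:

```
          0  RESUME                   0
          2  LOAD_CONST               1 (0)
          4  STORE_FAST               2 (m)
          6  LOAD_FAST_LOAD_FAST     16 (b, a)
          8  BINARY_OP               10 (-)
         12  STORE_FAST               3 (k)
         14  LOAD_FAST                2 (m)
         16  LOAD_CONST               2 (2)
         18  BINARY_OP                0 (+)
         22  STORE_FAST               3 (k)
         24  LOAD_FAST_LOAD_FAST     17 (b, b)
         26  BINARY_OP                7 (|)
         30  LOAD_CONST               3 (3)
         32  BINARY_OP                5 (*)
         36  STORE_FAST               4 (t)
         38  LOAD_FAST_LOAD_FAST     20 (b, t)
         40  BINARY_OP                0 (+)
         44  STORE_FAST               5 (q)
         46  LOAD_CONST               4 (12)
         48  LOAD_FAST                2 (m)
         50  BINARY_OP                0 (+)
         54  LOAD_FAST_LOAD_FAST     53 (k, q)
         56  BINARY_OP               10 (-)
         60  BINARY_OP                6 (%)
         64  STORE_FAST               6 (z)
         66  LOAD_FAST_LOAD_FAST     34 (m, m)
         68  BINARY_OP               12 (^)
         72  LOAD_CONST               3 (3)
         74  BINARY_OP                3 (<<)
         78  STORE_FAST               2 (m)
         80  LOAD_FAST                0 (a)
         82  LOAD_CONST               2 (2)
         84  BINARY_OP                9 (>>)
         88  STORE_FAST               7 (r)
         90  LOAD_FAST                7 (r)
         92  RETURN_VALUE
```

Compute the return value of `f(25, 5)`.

LOAD_CONST → push 0. Stack: [0]
STORE_FAST m → m=0. Stack: []
LOAD_FAST_LOAD_FAST b,a → push 5,25. Stack: [5, 25]
BINARY_OP - → 5 - 25 = -20. Stack: [-20]
STORE_FAST k → k=-20. Stack: []
LOAD_FAST m → push 0. Stack: [0]
LOAD_CONST → push 2. Stack: [0, 2]
BINARY_OP + → 0 + 2 = 2. Stack: [2]
STORE_FAST k → k=2. Stack: []
LOAD_FAST_LOAD_FAST b,b → push 5,5. Stack: [5, 5]
BINARY_OP | → 5 | 5 = 5. Stack: [5]
LOAD_CONST → push 3. Stack: [5, 3]
BINARY_OP * → 5 * 3 = 15. Stack: [15]
STORE_FAST t → t=15. Stack: []
LOAD_FAST_LOAD_FAST b,t → push 5,15. Stack: [5, 15]
BINARY_OP + → 5 + 15 = 20. Stack: [20]
STORE_FAST q → q=20. Stack: []
LOAD_CONST → push 12. Stack: [12]
LOAD_FAST m → push 0. Stack: [12, 0]
BINARY_OP + → 12 + 0 = 12. Stack: [12]
LOAD_FAST_LOAD_FAST k,q → push 2,20. Stack: [12, 2, 20]
BINARY_OP - → 2 - 20 = -18. Stack: [12, -18]
BINARY_OP % → 12 % -18 = -6. Stack: [-6]
STORE_FAST z → z=-6. Stack: []
LOAD_FAST_LOAD_FAST m,m → push 0,0. Stack: [0, 0]
BINARY_OP ^ → 0 ^ 0 = 0. Stack: [0]
LOAD_CONST → push 3. Stack: [0, 3]
BINARY_OP << → 0 << 3 = 0. Stack: [0]
STORE_FAST m → m=0. Stack: []
LOAD_FAST a → push 25. Stack: [25]
LOAD_CONST → push 2. Stack: [25, 2]
BINARY_OP >> → 25 >> 2 = 6. Stack: [6]
STORE_FAST r → r=6. Stack: []
LOAD_FAST r → push 6. Stack: [6]
RETURN_VALUE → return 6.

6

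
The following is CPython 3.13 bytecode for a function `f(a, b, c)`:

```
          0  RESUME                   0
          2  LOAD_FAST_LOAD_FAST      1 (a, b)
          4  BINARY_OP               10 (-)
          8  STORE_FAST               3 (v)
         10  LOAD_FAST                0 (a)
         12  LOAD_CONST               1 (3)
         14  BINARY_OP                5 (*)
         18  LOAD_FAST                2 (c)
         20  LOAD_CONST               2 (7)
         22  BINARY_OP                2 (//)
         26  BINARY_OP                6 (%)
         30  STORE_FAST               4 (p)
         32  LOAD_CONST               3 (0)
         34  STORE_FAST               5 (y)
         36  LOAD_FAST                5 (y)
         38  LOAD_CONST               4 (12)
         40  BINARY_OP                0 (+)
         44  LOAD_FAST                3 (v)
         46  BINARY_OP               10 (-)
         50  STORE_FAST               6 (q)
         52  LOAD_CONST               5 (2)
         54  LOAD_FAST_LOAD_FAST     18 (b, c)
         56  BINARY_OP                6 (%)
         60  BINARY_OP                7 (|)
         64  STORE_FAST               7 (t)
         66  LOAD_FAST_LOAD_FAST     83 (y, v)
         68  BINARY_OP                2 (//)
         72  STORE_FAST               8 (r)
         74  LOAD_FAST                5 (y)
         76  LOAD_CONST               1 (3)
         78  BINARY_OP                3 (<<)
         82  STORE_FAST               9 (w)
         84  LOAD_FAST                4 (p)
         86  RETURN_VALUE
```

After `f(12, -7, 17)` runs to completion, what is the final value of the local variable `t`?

LOAD_FAST_LOAD_FAST a,b → push 12,-7. Stack: [12, -7]
BINARY_OP - → 12 - -7 = 19. Stack: [19]
STORE_FAST v → v=19. Stack: []
LOAD_FAST a → push 12. Stack: [12]
LOAD_CONST → push 3. Stack: [12, 3]
BINARY_OP * → 12 * 3 = 36. Stack: [36]
LOAD_FAST c → push 17. Stack: [36, 17]
LOAD_CONST → push 7. Stack: [36, 17, 7]
BINARY_OP // → 17 // 7 = 2. Stack: [36, 2]
BINARY_OP % → 36 % 2 = 0. Stack: [0]
STORE_FAST p → p=0. Stack: []
LOAD_CONST → push 0. Stack: [0]
STORE_FAST y → y=0. Stack: []
LOAD_FAST y → push 0. Stack: [0]
LOAD_CONST → push 12. Stack: [0, 12]
BINARY_OP + → 0 + 12 = 12. Stack: [12]
LOAD_FAST v → push 19. Stack: [12, 19]
BINARY_OP - → 12 - 19 = -7. Stack: [-7]
STORE_FAST q → q=-7. Stack: []
LOAD_CONST → push 2. Stack: [2]
LOAD_FAST_LOAD_FAST b,c → push -7,17. Stack: [2, -7, 17]
BINARY_OP % → -7 % 17 = 10. Stack: [2, 10]
BINARY_OP | → 2 | 10 = 10. Stack: [10]
STORE_FAST t → t=10. Stack: []
LOAD_FAST_LOAD_FAST y,v → push 0,19. Stack: [0, 19]
BINARY_OP // → 0 // 19 = 0. Stack: [0]
STORE_FAST r → r=0. Stack: []
LOAD_FAST y → push 0. Stack: [0]
LOAD_CONST → push 3. Stack: [0, 3]
BINARY_OP << → 0 << 3 = 0. Stack: [0]
STORE_FAST w → w=0. Stack: []
LOAD_FAST p → push 0. Stack: [0]
RETURN_VALUE → return 0.

10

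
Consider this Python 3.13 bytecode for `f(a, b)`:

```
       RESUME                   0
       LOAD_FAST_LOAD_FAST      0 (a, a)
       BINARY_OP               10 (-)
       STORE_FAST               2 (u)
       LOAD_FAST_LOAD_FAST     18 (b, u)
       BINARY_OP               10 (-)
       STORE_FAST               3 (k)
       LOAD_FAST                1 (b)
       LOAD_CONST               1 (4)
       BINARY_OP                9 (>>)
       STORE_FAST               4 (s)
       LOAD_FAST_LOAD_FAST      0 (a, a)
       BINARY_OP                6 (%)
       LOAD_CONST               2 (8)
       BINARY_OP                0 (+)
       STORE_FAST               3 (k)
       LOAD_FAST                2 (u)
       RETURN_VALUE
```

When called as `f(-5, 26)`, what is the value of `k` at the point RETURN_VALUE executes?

LOAD_FAST_LOAD_FAST a,a → push -5,-5. Stack: [-5, -5]
BINARY_OP - → -5 - -5 = 0. Stack: [0]
STORE_FAST u → u=0. Stack: []
LOAD_FAST_LOAD_FAST b,u → push 26,0. Stack: [26, 0]
BINARY_OP - → 26 - 0 = 26. Stack: [26]
STORE_FAST k → k=26. Stack: []
LOAD_FAST b → push 26. Stack: [26]
LOAD_CONST → push 4. Stack: [26, 4]
BINARY_OP >> → 26 >> 4 = 1. Stack: [1]
STORE_FAST s → s=1. Stack: []
LOAD_FAST_LOAD_FAST a,a → push -5,-5. Stack: [-5, -5]
BINARY_OP % → -5 % -5 = 0. Stack: [0]
LOAD_CONST → push 8. Stack: [0, 8]
BINARY_OP + → 0 + 8 = 8. Stack: [8]
STORE_FAST k → k=8. Stack: []
LOAD_FAST u → push 0. Stack: [0]
RETURN_VALUE → return 0.

8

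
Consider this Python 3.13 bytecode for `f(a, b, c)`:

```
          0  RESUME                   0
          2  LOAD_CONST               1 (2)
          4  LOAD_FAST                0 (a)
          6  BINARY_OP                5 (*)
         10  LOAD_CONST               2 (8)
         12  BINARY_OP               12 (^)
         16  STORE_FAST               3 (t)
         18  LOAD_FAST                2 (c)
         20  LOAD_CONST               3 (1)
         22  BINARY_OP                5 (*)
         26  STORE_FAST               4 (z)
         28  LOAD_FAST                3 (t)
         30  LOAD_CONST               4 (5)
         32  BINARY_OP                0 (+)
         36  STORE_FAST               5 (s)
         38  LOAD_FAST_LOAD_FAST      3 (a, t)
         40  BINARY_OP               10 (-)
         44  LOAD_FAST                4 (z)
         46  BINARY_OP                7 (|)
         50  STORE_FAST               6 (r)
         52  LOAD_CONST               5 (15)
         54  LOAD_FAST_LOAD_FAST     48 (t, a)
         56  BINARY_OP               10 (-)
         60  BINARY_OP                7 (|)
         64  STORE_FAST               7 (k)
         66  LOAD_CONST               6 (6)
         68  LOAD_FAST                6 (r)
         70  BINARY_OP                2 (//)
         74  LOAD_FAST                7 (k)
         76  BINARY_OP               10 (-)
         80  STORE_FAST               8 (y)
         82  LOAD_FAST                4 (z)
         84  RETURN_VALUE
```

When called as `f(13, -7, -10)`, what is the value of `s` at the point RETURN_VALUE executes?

23

LOAD_CONST → push 2. Stack: [2]
LOAD_FAST a → push 13. Stack: [2, 13]
BINARY_OP * → 2 * 13 = 26. Stack: [26]
LOAD_CONST → push 8. Stack: [26, 8]
BINARY_OP ^ → 26 ^ 8 = 18. Stack: [18]
STORE_FAST t → t=18. Stack: []
LOAD_FAST c → push -10. Stack: [-10]
LOAD_CONST → push 1. Stack: [-10, 1]
BINARY_OP * → -10 * 1 = -10. Stack: [-10]
STORE_FAST z → z=-10. Stack: []
LOAD_FAST t → push 18. Stack: [18]
LOAD_CONST → push 5. Stack: [18, 5]
BINARY_OP + → 18 + 5 = 23. Stack: [23]
STORE_FAST s → s=23. Stack: []
LOAD_FAST_LOAD_FAST a,t → push 13,18. Stack: [13, 18]
BINARY_OP - → 13 - 18 = -5. Stack: [-5]
LOAD_FAST z → push -10. Stack: [-5, -10]
BINARY_OP | → -5 | -10 = -1. Stack: [-1]
STORE_FAST r → r=-1. Stack: []
LOAD_CONST → push 15. Stack: [15]
LOAD_FAST_LOAD_FAST t,a → push 18,13. Stack: [15, 18, 13]
BINARY_OP - → 18 - 13 = 5. Stack: [15, 5]
BINARY_OP | → 15 | 5 = 15. Stack: [15]
STORE_FAST k → k=15. Stack: []
LOAD_CONST → push 6. Stack: [6]
LOAD_FAST r → push -1. Stack: [6, -1]
BINARY_OP // → 6 // -1 = -6. Stack: [-6]
LOAD_FAST k → push 15. Stack: [-6, 15]
BINARY_OP - → -6 - 15 = -21. Stack: [-21]
STORE_FAST y → y=-21. Stack: []
LOAD_FAST z → push -10. Stack: [-10]
RETURN_VALUE → return -10.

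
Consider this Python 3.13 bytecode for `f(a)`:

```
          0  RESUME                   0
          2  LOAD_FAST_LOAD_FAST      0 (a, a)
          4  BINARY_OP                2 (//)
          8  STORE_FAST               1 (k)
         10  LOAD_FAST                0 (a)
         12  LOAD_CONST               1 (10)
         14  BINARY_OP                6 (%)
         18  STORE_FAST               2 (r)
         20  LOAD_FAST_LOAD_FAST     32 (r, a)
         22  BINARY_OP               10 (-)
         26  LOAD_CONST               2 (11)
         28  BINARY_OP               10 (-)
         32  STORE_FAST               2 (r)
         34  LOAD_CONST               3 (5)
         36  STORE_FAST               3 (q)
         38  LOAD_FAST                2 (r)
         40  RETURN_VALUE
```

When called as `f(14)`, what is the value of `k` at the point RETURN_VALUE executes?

LOAD_FAST_LOAD_FAST a,a → push 14,14. Stack: [14, 14]
BINARY_OP // → 14 // 14 = 1. Stack: [1]
STORE_FAST k → k=1. Stack: []
LOAD_FAST a → push 14. Stack: [14]
LOAD_CONST → push 10. Stack: [14, 10]
BINARY_OP % → 14 % 10 = 4. Stack: [4]
STORE_FAST r → r=4. Stack: []
LOAD_FAST_LOAD_FAST r,a → push 4,14. Stack: [4, 14]
BINARY_OP - → 4 - 14 = -10. Stack: [-10]
LOAD_CONST → push 11. Stack: [-10, 11]
BINARY_OP - → -10 - 11 = -21. Stack: [-21]
STORE_FAST r → r=-21. Stack: []
LOAD_CONST → push 5. Stack: [5]
STORE_FAST q → q=5. Stack: []
LOAD_FAST r → push -21. Stack: [-21]
RETURN_VALUE → return -21.

1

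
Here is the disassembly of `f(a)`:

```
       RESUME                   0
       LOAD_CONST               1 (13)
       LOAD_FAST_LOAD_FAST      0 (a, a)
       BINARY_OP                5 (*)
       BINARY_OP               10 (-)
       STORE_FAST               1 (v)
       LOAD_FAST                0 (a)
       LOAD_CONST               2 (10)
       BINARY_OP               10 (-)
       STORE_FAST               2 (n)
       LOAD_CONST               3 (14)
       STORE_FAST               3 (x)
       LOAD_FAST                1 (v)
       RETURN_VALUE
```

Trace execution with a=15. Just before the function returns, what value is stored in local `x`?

14

LOAD_CONST → push 13. Stack: [13]
LOAD_FAST_LOAD_FAST a,a → push 15,15. Stack: [13, 15, 15]
BINARY_OP * → 15 * 15 = 225. Stack: [13, 225]
BINARY_OP - → 13 - 225 = -212. Stack: [-212]
STORE_FAST v → v=-212. Stack: []
LOAD_FAST a → push 15. Stack: [15]
LOAD_CONST → push 10. Stack: [15, 10]
BINARY_OP - → 15 - 10 = 5. Stack: [5]
STORE_FAST n → n=5. Stack: []
LOAD_CONST → push 14. Stack: [14]
STORE_FAST x → x=14. Stack: []
LOAD_FAST v → push -212. Stack: [-212]
RETURN_VALUE → return -212.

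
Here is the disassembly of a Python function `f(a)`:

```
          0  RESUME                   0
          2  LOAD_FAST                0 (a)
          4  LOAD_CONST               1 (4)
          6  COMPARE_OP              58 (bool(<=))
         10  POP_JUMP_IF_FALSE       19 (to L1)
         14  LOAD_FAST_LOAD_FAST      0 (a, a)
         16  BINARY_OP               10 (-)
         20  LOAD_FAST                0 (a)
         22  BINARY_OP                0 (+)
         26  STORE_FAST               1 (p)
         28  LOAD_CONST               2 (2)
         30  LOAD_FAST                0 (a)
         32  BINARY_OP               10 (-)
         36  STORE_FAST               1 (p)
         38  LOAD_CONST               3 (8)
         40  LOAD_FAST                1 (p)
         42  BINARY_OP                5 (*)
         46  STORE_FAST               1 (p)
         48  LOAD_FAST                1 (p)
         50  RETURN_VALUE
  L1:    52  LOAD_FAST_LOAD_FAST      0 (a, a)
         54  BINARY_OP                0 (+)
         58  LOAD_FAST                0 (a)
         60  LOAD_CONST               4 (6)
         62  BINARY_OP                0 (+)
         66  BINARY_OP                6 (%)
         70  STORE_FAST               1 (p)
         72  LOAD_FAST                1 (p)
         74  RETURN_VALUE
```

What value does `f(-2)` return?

LOAD_FAST a → push -2. Stack: [-2]
LOAD_CONST → push 4. Stack: [-2, 4]
COMPARE_OP bool(<=) → -2 vs 4 = True. Stack: [True]
POP_JUMP_IF_FALSE → pop True; no jump. Stack: []
LOAD_FAST_LOAD_FAST a,a → push -2,-2. Stack: [-2, -2]
BINARY_OP - → -2 - -2 = 0. Stack: [0]
LOAD_FAST a → push -2. Stack: [0, -2]
BINARY_OP + → 0 + -2 = -2. Stack: [-2]
STORE_FAST p → p=-2. Stack: []
LOAD_CONST → push 2. Stack: [2]
LOAD_FAST a → push -2. Stack: [2, -2]
BINARY_OP - → 2 - -2 = 4. Stack: [4]
STORE_FAST p → p=4. Stack: []
LOAD_CONST → push 8. Stack: [8]
LOAD_FAST p → push 4. Stack: [8, 4]
BINARY_OP * → 8 * 4 = 32. Stack: [32]
STORE_FAST p → p=32. Stack: []
LOAD_FAST p → push 32. Stack: [32]
RETURN_VALUE → return 32.

32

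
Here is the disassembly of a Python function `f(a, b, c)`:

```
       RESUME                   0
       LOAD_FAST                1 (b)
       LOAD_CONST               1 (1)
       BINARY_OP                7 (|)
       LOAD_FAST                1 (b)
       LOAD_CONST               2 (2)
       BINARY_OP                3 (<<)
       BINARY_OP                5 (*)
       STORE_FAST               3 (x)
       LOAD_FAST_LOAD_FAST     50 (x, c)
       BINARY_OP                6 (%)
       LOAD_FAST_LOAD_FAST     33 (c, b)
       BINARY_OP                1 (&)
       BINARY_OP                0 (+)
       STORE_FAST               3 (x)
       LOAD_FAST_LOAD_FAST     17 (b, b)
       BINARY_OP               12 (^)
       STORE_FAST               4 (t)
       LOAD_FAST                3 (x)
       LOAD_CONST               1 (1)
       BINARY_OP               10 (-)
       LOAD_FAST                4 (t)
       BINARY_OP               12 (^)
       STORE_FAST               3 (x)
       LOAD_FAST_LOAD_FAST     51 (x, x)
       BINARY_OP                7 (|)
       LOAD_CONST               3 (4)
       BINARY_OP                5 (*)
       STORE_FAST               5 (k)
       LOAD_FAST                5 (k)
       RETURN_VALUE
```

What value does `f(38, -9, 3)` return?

LOAD_FAST b → push -9. Stack: [-9]
LOAD_CONST → push 1. Stack: [-9, 1]
BINARY_OP | → -9 | 1 = -9. Stack: [-9]
LOAD_FAST b → push -9. Stack: [-9, -9]
LOAD_CONST → push 2. Stack: [-9, -9, 2]
BINARY_OP << → -9 << 2 = -36. Stack: [-9, -36]
BINARY_OP * → -9 * -36 = 324. Stack: [324]
STORE_FAST x → x=324. Stack: []
LOAD_FAST_LOAD_FAST x,c → push 324,3. Stack: [324, 3]
BINARY_OP % → 324 % 3 = 0. Stack: [0]
LOAD_FAST_LOAD_FAST c,b → push 3,-9. Stack: [0, 3, -9]
BINARY_OP & → 3 & -9 = 3. Stack: [0, 3]
BINARY_OP + → 0 + 3 = 3. Stack: [3]
STORE_FAST x → x=3. Stack: []
LOAD_FAST_LOAD_FAST b,b → push -9,-9. Stack: [-9, -9]
BINARY_OP ^ → -9 ^ -9 = 0. Stack: [0]
STORE_FAST t → t=0. Stack: []
LOAD_FAST x → push 3. Stack: [3]
LOAD_CONST → push 1. Stack: [3, 1]
BINARY_OP - → 3 - 1 = 2. Stack: [2]
LOAD_FAST t → push 0. Stack: [2, 0]
BINARY_OP ^ → 2 ^ 0 = 2. Stack: [2]
STORE_FAST x → x=2. Stack: []
LOAD_FAST_LOAD_FAST x,x → push 2,2. Stack: [2, 2]
BINARY_OP | → 2 | 2 = 2. Stack: [2]
LOAD_CONST → push 4. Stack: [2, 4]
BINARY_OP * → 2 * 4 = 8. Stack: [8]
STORE_FAST k → k=8. Stack: []
LOAD_FAST k → push 8. Stack: [8]
RETURN_VALUE → return 8.

8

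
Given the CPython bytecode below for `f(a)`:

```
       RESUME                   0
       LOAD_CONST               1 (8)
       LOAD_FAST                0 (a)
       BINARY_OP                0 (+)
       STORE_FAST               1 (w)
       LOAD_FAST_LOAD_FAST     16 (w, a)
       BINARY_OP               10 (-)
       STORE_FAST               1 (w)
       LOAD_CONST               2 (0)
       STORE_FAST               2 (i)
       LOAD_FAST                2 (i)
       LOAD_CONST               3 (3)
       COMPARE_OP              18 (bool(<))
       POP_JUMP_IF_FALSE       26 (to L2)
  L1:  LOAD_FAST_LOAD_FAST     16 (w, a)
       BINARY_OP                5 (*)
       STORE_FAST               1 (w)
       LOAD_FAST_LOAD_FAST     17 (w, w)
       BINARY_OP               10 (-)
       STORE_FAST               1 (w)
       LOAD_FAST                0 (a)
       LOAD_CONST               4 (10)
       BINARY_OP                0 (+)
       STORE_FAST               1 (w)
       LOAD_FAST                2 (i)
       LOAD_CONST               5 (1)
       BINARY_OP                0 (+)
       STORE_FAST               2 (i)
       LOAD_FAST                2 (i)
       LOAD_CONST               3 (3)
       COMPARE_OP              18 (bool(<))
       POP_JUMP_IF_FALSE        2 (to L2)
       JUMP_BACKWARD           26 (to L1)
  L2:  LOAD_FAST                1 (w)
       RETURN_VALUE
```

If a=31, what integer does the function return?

LOAD_CONST → push 8
LOAD_FAST a → push 31
BINARY_OP + → 8 + 31 = 39
STORE_FAST w → w=39
LOAD_FAST_LOAD_FAST w,a → push 39,31
BINARY_OP - → 39 - 31 = 8
STORE_FAST w → w=8
LOAD_CONST → push 0
STORE_FAST i → i=0
LOAD_FAST i → push 0
LOAD_CONST → push 3
COMPARE_OP bool(<) → 0 vs 3 = True
POP_JUMP_IF_FALSE → pop True; no jump
LOAD_FAST_LOAD_FAST w,a → push 8,31
BINARY_OP * → 8 * 31 = 248
STORE_FAST w → w=248
LOAD_FAST_LOAD_FAST w,w → push 248,248
BINARY_OP - → 248 - 248 = 0
STORE_FAST w → w=0
LOAD_FAST a → push 31
LOAD_CONST → push 10
BINARY_OP + → 31 + 10 = 41
STORE_FAST w → w=41
LOAD_FAST i → push 0
LOAD_CONST → push 1
BINARY_OP + → 0 + 1 = 1
STORE_FAST i → i=1
LOAD_FAST i → push 1
LOAD_CONST → push 3
COMPARE_OP bool(<) → 1 vs 3 = True
POP_JUMP_IF_FALSE → pop True; no jump
LOAD_FAST_LOAD_FAST w,a → push 41,31
BINARY_OP * → 41 * 31 = 1271
STORE_FAST w → w=1271
LOAD_FAST_LOAD_FAST w,w → push 1271,1271
BINARY_OP - → 1271 - 1271 = 0
STORE_FAST w → w=0
LOAD_FAST a → push 31
LOAD_CONST → push 10
BINARY_OP + → 31 + 10 = 41
STORE_FAST w → w=41
LOAD_FAST i → push 1
LOAD_CONST → push 1
BINARY_OP + → 1 + 1 = 2
STORE_FAST i → i=2
LOAD_FAST i → push 2
LOAD_CONST → push 3
COMPARE_OP bool(<) → 2 vs 3 = True
POP_JUMP_IF_FALSE → pop True; no jump
LOAD_FAST_LOAD_FAST w,a → push 41,31
BINARY_OP * → 41 * 31 = 1271
STORE_FAST w → w=1271
LOAD_FAST_LOAD_FAST w,w → push 1271,1271
BINARY_OP - → 1271 - 1271 = 0
STORE_FAST w → w=0
LOAD_FAST a → push 31
LOAD_CONST → push 10
BINARY_OP + → 31 + 10 = 41
STORE_FAST w → w=41
LOAD_FAST i → push 2
LOAD_CONST → push 1
BINARY_OP + → 2 + 1 = 3
STORE_FAST i → i=3
LOAD_FAST i → push 3
LOAD_CONST → push 3
COMPARE_OP bool(<) → 3 vs 3 = False
POP_JUMP_IF_FALSE → pop False; jump
LOAD_FAST w → push 41
RETURN_VALUE → return 41.

41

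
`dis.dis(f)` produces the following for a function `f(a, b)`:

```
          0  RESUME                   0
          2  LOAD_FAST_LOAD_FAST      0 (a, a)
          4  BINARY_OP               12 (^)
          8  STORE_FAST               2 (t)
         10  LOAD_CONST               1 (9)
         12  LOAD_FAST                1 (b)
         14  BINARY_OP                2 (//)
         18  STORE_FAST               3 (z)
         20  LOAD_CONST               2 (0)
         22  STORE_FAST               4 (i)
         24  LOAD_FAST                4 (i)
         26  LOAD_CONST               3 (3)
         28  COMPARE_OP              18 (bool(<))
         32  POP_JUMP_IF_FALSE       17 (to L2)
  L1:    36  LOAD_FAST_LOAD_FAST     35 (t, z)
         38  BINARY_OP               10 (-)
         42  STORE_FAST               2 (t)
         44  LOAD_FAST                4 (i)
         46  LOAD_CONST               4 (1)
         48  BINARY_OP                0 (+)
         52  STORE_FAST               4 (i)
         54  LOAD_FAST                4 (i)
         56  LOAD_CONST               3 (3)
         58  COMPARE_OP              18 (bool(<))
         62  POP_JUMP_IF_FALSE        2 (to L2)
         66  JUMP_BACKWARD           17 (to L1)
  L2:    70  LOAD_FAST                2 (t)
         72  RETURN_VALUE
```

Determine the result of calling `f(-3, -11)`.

3

LOAD_FAST_LOAD_FAST a,a → push -3,-3. Stack: [-3, -3]
BINARY_OP ^ → -3 ^ -3 = 0. Stack: [0]
STORE_FAST t → t=0. Stack: []
LOAD_CONST → push 9. Stack: [9]
LOAD_FAST b → push -11. Stack: [9, -11]
BINARY_OP // → 9 // -11 = -1. Stack: [-1]
STORE_FAST z → z=-1. Stack: []
LOAD_CONST → push 0. Stack: [0]
STORE_FAST i → i=0. Stack: []
LOAD_FAST i → push 0. Stack: [0]
LOAD_CONST → push 3. Stack: [0, 3]
COMPARE_OP bool(<) → 0 vs 3 = True. Stack: [True]
POP_JUMP_IF_FALSE → pop True; no jump. Stack: []
LOAD_FAST_LOAD_FAST t,z → push 0,-1. Stack: [0, -1]
BINARY_OP - → 0 - -1 = 1. Stack: [1]
STORE_FAST t → t=1. Stack: []
LOAD_FAST i → push 0. Stack: [0]
LOAD_CONST → push 1. Stack: [0, 1]
BINARY_OP + → 0 + 1 = 1. Stack: [1]
STORE_FAST i → i=1. Stack: []
LOAD_FAST i → push 1. Stack: [1]
LOAD_CONST → push 3. Stack: [1, 3]
COMPARE_OP bool(<) → 1 vs 3 = True. Stack: [True]
POP_JUMP_IF_FALSE → pop True; no jump. Stack: []
LOAD_FAST_LOAD_FAST t,z → push 1,-1. Stack: [1, -1]
BINARY_OP - → 1 - -1 = 2. Stack: [2]
STORE_FAST t → t=2. Stack: []
LOAD_FAST i → push 1. Stack: [1]
LOAD_CONST → push 1. Stack: [1, 1]
BINARY_OP + → 1 + 1 = 2. Stack: [2]
STORE_FAST i → i=2. Stack: []
LOAD_FAST i → push 2. Stack: [2]
LOAD_CONST → push 3. Stack: [2, 3]
COMPARE_OP bool(<) → 2 vs 3 = True. Stack: [True]
POP_JUMP_IF_FALSE → pop True; no jump. Stack: []
LOAD_FAST_LOAD_FAST t,z → push 2,-1. Stack: [2, -1]
BINARY_OP - → 2 - -1 = 3. Stack: [3]
STORE_FAST t → t=3. Stack: []
LOAD_FAST i → push 2. Stack: [2]
LOAD_CONST → push 1. Stack: [2, 1]
BINARY_OP + → 2 + 1 = 3. Stack: [3]
STORE_FAST i → i=3. Stack: []
LOAD_FAST i → push 3. Stack: [3]
LOAD_CONST → push 3. Stack: [3, 3]
COMPARE_OP bool(<) → 3 vs 3 = False. Stack: [False]
POP_JUMP_IF_FALSE → pop False; jump. Stack: []
LOAD_FAST t → push 3. Stack: [3]
RETURN_VALUE → return 3.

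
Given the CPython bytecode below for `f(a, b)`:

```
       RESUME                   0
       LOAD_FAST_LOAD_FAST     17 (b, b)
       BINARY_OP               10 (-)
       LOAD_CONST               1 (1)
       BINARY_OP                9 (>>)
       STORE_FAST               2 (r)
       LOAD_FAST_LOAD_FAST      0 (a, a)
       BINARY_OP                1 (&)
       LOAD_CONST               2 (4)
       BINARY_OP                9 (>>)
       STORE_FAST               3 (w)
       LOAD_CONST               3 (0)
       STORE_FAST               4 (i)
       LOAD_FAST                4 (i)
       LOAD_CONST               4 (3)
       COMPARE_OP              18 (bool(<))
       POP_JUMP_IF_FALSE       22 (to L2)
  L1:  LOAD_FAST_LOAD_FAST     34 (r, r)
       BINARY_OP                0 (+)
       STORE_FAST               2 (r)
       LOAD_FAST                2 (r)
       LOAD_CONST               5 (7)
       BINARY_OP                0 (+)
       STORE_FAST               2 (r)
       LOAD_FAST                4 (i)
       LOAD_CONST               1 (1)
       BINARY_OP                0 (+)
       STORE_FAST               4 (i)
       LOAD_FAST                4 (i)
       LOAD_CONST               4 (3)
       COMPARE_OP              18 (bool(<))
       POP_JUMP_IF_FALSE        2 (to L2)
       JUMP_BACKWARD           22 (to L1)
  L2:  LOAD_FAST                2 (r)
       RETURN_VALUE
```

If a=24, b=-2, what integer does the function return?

LOAD_FAST_LOAD_FAST b,b → push -2,-2. Stack: [-2, -2]
BINARY_OP - → -2 - -2 = 0. Stack: [0]
LOAD_CONST → push 1. Stack: [0, 1]
BINARY_OP >> → 0 >> 1 = 0. Stack: [0]
STORE_FAST r → r=0. Stack: []
LOAD_FAST_LOAD_FAST a,a → push 24,24. Stack: [24, 24]
BINARY_OP & → 24 & 24 = 24. Stack: [24]
LOAD_CONST → push 4. Stack: [24, 4]
BINARY_OP >> → 24 >> 4 = 1. Stack: [1]
STORE_FAST w → w=1. Stack: []
LOAD_CONST → push 0. Stack: [0]
STORE_FAST i → i=0. Stack: []
LOAD_FAST i → push 0. Stack: [0]
LOAD_CONST → push 3. Stack: [0, 3]
COMPARE_OP bool(<) → 0 vs 3 = True. Stack: [True]
POP_JUMP_IF_FALSE → pop True; no jump. Stack: []
LOAD_FAST_LOAD_FAST r,r → push 0,0. Stack: [0, 0]
BINARY_OP + → 0 + 0 = 0. Stack: [0]
STORE_FAST r → r=0. Stack: []
LOAD_FAST r → push 0. Stack: [0]
LOAD_CONST → push 7. Stack: [0, 7]
BINARY_OP + → 0 + 7 = 7. Stack: [7]
STORE_FAST r → r=7. Stack: []
LOAD_FAST i → push 0. Stack: [0]
LOAD_CONST → push 1. Stack: [0, 1]
BINARY_OP + → 0 + 1 = 1. Stack: [1]
STORE_FAST i → i=1. Stack: []
LOAD_FAST i → push 1. Stack: [1]
LOAD_CONST → push 3. Stack: [1, 3]
COMPARE_OP bool(<) → 1 vs 3 = True. Stack: [True]
POP_JUMP_IF_FALSE → pop True; no jump. Stack: []
LOAD_FAST_LOAD_FAST r,r → push 7,7. Stack: [7, 7]
BINARY_OP + → 7 + 7 = 14. Stack: [14]
STORE_FAST r → r=14. Stack: []
LOAD_FAST r → push 14. Stack: [14]
LOAD_CONST → push 7. Stack: [14, 7]
BINARY_OP + → 14 + 7 = 21. Stack: [21]
STORE_FAST r → r=21. Stack: []
LOAD_FAST i → push 1. Stack: [1]
LOAD_CONST → push 1. Stack: [1, 1]
BINARY_OP + → 1 + 1 = 2. Stack: [2]
STORE_FAST i → i=2. Stack: []
LOAD_FAST i → push 2. Stack: [2]
LOAD_CONST → push 3. Stack: [2, 3]
COMPARE_OP bool(<) → 2 vs 3 = True. Stack: [True]
POP_JUMP_IF_FALSE → pop True; no jump. Stack: []
LOAD_FAST_LOAD_FAST r,r → push 21,21. Stack: [21, 21]
BINARY_OP + → 21 + 21 = 42. Stack: [42]
STORE_FAST r → r=42. Stack: []
LOAD_FAST r → push 42. Stack: [42]
LOAD_CONST → push 7. Stack: [42, 7]
BINARY_OP + → 42 + 7 = 49. Stack: [49]
STORE_FAST r → r=49. Stack: []
LOAD_FAST i → push 2. Stack: [2]
LOAD_CONST → push 1. Stack: [2, 1]
BINARY_OP + → 2 + 1 = 3. Stack: [3]
STORE_FAST i → i=3. Stack: []
LOAD_FAST i → push 3. Stack: [3]
LOAD_CONST → push 3. Stack: [3, 3]
COMPARE_OP bool(<) → 3 vs 3 = False. Stack: [False]
POP_JUMP_IF_FALSE → pop False; jump. Stack: []
LOAD_FAST r → push 49. Stack: [49]
RETURN_VALUE → return 49.

49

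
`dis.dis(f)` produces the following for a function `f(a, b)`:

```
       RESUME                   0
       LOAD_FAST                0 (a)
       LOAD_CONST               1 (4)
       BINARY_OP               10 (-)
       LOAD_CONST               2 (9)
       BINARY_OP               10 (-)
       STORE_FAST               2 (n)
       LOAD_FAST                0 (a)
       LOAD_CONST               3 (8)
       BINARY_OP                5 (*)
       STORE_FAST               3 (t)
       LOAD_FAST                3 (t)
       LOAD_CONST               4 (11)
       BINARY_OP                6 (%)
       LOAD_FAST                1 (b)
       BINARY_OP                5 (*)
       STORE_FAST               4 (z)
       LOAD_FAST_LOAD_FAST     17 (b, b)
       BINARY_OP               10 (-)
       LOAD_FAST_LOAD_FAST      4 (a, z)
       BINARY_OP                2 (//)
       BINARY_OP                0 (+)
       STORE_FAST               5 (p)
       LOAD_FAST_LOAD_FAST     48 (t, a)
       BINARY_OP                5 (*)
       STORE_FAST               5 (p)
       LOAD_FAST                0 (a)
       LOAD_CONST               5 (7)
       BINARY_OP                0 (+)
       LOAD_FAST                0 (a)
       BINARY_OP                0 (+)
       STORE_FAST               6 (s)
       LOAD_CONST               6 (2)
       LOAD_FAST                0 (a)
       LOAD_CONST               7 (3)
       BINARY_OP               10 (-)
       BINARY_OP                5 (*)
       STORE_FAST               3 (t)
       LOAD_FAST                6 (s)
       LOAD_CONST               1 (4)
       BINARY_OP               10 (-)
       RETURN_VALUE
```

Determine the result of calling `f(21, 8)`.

45

LOAD_FAST a → push 21. Stack: [21]
LOAD_CONST → push 4. Stack: [21, 4]
BINARY_OP - → 21 - 4 = 17. Stack: [17]
LOAD_CONST → push 9. Stack: [17, 9]
BINARY_OP - → 17 - 9 = 8. Stack: [8]
STORE_FAST n → n=8. Stack: []
LOAD_FAST a → push 21. Stack: [21]
LOAD_CONST → push 8. Stack: [21, 8]
BINARY_OP * → 21 * 8 = 168. Stack: [168]
STORE_FAST t → t=168. Stack: []
LOAD_FAST t → push 168. Stack: [168]
LOAD_CONST → push 11. Stack: [168, 11]
BINARY_OP % → 168 % 11 = 3. Stack: [3]
LOAD_FAST b → push 8. Stack: [3, 8]
BINARY_OP * → 3 * 8 = 24. Stack: [24]
STORE_FAST z → z=24. Stack: []
LOAD_FAST_LOAD_FAST b,b → push 8,8. Stack: [8, 8]
BINARY_OP - → 8 - 8 = 0. Stack: [0]
LOAD_FAST_LOAD_FAST a,z → push 21,24. Stack: [0, 21, 24]
BINARY_OP // → 21 // 24 = 0. Stack: [0, 0]
BINARY_OP + → 0 + 0 = 0. Stack: [0]
STORE_FAST p → p=0. Stack: []
LOAD_FAST_LOAD_FAST t,a → push 168,21. Stack: [168, 21]
BINARY_OP * → 168 * 21 = 3528. Stack: [3528]
STORE_FAST p → p=3528. Stack: []
LOAD_FAST a → push 21. Stack: [21]
LOAD_CONST → push 7. Stack: [21, 7]
BINARY_OP + → 21 + 7 = 28. Stack: [28]
LOAD_FAST a → push 21. Stack: [28, 21]
BINARY_OP + → 28 + 21 = 49. Stack: [49]
STORE_FAST s → s=49. Stack: []
LOAD_CONST → push 2. Stack: [2]
LOAD_FAST a → push 21. Stack: [2, 21]
LOAD_CONST → push 3. Stack: [2, 21, 3]
BINARY_OP - → 21 - 3 = 18. Stack: [2, 18]
BINARY_OP * → 2 * 18 = 36. Stack: [36]
STORE_FAST t → t=36. Stack: []
LOAD_FAST s → push 49. Stack: [49]
LOAD_CONST → push 4. Stack: [49, 4]
BINARY_OP - → 49 - 4 = 45. Stack: [45]
RETURN_VALUE → return 45.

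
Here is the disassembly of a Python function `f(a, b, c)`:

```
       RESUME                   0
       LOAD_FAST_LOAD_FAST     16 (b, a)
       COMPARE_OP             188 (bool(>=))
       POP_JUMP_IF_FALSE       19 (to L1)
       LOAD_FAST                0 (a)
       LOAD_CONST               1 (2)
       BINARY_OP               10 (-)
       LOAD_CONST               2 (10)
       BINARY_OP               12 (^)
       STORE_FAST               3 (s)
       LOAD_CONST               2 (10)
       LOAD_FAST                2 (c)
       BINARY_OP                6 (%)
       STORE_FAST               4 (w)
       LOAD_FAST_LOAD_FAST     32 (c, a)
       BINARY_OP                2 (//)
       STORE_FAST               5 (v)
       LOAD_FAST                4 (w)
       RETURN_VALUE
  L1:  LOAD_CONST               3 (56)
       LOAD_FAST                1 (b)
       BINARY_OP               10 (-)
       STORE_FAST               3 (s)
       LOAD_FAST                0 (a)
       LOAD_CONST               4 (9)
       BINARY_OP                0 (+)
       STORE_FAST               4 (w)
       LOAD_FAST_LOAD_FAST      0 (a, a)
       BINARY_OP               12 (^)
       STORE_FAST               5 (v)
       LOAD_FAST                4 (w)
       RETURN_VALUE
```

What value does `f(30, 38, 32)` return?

LOAD_FAST_LOAD_FAST b,a → push 38,30. Stack: [38, 30]
COMPARE_OP bool(>=) → 38 vs 30 = True. Stack: [True]
POP_JUMP_IF_FALSE → pop True; no jump. Stack: []
LOAD_FAST a → push 30. Stack: [30]
LOAD_CONST → push 2. Stack: [30, 2]
BINARY_OP - → 30 - 2 = 28. Stack: [28]
LOAD_CONST → push 10. Stack: [28, 10]
BINARY_OP ^ → 28 ^ 10 = 22. Stack: [22]
STORE_FAST s → s=22. Stack: []
LOAD_CONST → push 10. Stack: [10]
LOAD_FAST c → push 32. Stack: [10, 32]
BINARY_OP % → 10 % 32 = 10. Stack: [10]
STORE_FAST w → w=10. Stack: []
LOAD_FAST_LOAD_FAST c,a → push 32,30. Stack: [32, 30]
BINARY_OP // → 32 // 30 = 1. Stack: [1]
STORE_FAST v → v=1. Stack: []
LOAD_FAST w → push 10. Stack: [10]
RETURN_VALUE → return 10.

10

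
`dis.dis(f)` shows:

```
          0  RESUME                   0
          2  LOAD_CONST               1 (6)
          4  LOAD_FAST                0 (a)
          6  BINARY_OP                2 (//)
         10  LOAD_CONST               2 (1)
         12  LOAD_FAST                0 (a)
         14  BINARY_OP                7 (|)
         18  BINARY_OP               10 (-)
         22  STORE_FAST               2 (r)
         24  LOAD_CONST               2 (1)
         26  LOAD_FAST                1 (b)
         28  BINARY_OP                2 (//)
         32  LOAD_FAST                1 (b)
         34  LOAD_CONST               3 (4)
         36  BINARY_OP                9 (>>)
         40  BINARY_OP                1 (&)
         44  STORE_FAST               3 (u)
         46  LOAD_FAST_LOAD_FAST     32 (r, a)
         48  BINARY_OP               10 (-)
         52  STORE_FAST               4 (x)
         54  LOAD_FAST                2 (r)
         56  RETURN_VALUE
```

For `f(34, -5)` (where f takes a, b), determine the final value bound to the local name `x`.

LOAD_CONST → push 6. Stack: [6]
LOAD_FAST a → push 34. Stack: [6, 34]
BINARY_OP // → 6 // 34 = 0. Stack: [0]
LOAD_CONST → push 1. Stack: [0, 1]
LOAD_FAST a → push 34. Stack: [0, 1, 34]
BINARY_OP | → 1 | 34 = 35. Stack: [0, 35]
BINARY_OP - → 0 - 35 = -35. Stack: [-35]
STORE_FAST r → r=-35. Stack: []
LOAD_CONST → push 1. Stack: [1]
LOAD_FAST b → push -5. Stack: [1, -5]
BINARY_OP // → 1 // -5 = -1. Stack: [-1]
LOAD_FAST b → push -5. Stack: [-1, -5]
LOAD_CONST → push 4. Stack: [-1, -5, 4]
BINARY_OP >> → -5 >> 4 = -1. Stack: [-1, -1]
BINARY_OP & → -1 & -1 = -1. Stack: [-1]
STORE_FAST u → u=-1. Stack: []
LOAD_FAST_LOAD_FAST r,a → push -35,34. Stack: [-35, 34]
BINARY_OP - → -35 - 34 = -69. Stack: [-69]
STORE_FAST x → x=-69. Stack: []
LOAD_FAST r → push -35. Stack: [-35]
RETURN_VALUE → return -35.

-69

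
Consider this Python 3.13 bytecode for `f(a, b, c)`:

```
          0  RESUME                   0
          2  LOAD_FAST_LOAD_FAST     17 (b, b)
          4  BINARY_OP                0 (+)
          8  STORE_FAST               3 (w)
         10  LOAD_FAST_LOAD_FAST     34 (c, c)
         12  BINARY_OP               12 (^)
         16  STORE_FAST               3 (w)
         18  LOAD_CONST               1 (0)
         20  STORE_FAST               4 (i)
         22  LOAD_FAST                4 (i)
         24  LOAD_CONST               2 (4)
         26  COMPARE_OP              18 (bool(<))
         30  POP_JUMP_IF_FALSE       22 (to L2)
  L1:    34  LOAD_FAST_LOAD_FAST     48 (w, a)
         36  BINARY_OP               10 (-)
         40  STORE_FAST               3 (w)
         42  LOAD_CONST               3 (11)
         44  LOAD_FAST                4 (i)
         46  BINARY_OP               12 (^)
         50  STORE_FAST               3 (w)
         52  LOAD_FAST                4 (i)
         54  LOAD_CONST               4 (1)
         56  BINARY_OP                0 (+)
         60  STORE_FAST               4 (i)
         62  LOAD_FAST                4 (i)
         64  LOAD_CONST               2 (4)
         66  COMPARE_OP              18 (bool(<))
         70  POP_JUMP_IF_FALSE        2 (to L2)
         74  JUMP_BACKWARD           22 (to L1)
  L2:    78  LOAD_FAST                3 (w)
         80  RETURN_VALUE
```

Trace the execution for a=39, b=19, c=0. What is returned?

8

LOAD_FAST_LOAD_FAST b,b → push 19,19
BINARY_OP + → 19 + 19 = 38
STORE_FAST w → w=38
LOAD_FAST_LOAD_FAST c,c → push 0,0
BINARY_OP ^ → 0 ^ 0 = 0
STORE_FAST w → w=0
LOAD_CONST → push 0
STORE_FAST i → i=0
LOAD_FAST i → push 0
LOAD_CONST → push 4
COMPARE_OP bool(<) → 0 vs 4 = True
POP_JUMP_IF_FALSE → pop True; no jump
LOAD_FAST_LOAD_FAST w,a → push 0,39
BINARY_OP - → 0 - 39 = -39
STORE_FAST w → w=-39
LOAD_CONST → push 11
LOAD_FAST i → push 0
BINARY_OP ^ → 11 ^ 0 = 11
STORE_FAST w → w=11
LOAD_FAST i → push 0
LOAD_CONST → push 1
BINARY_OP + → 0 + 1 = 1
STORE_FAST i → i=1
LOAD_FAST i → push 1
LOAD_CONST → push 4
COMPARE_OP bool(<) → 1 vs 4 = True
POP_JUMP_IF_FALSE → pop True; no jump
LOAD_FAST_LOAD_FAST w,a → push 11,39
BINARY_OP - → 11 - 39 = -28
STORE_FAST w → w=-28
LOAD_CONST → push 11
LOAD_FAST i → push 1
BINARY_OP ^ → 11 ^ 1 = 10
STORE_FAST w → w=10
LOAD_FAST i → push 1
LOAD_CONST → push 1
BINARY_OP + → 1 + 1 = 2
STORE_FAST i → i=2
LOAD_FAST i → push 2
LOAD_CONST → push 4
COMPARE_OP bool(<) → 2 vs 4 = True
POP_JUMP_IF_FALSE → pop True; no jump
LOAD_FAST_LOAD_FAST w,a → push 10,39
BINARY_OP - → 10 - 39 = -29
STORE_FAST w → w=-29
LOAD_CONST → push 11
LOAD_FAST i → push 2
BINARY_OP ^ → 11 ^ 2 = 9
STORE_FAST w → w=9
LOAD_FAST i → push 2
LOAD_CONST → push 1
BINARY_OP + → 2 + 1 = 3
STORE_FAST i → i=3
LOAD_FAST i → push 3
LOAD_CONST → push 4
COMPARE_OP bool(<) → 3 vs 4 = True
POP_JUMP_IF_FALSE → pop True; no jump
LOAD_FAST_LOAD_FAST w,a → push 9,39
BINARY_OP - → 9 - 39 = -30
STORE_FAST w → w=-30
LOAD_CONST → push 11
LOAD_FAST i → push 3
BINARY_OP ^ → 11 ^ 3 = 8
STORE_FAST w → w=8
LOAD_FAST i → push 3
LOAD_CONST → push 1
BINARY_OP + → 3 + 1 = 4
STORE_FAST i → i=4
LOAD_FAST i → push 4
LOAD_CONST → push 4
COMPARE_OP bool(<) → 4 vs 4 = False
POP_JUMP_IF_FALSE → pop False; jump
LOAD_FAST w → push 8
RETURN_VALUE → return 8.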